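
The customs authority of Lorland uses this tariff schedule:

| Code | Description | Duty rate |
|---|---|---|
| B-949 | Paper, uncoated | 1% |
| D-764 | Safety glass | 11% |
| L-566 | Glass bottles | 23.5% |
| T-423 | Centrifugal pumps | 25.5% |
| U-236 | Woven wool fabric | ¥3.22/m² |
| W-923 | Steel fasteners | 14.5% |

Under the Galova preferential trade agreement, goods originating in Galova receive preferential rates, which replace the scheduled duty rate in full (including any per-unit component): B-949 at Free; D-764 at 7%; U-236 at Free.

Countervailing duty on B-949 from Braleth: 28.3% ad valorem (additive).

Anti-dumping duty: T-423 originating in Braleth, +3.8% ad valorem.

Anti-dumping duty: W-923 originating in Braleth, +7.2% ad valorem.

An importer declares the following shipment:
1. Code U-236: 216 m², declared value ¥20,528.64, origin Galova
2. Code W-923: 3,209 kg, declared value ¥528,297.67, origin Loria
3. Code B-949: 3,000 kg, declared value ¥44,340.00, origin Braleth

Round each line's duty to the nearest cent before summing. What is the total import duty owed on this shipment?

¥89,594.78

Line 1 (U-236, Galova, 216 m², ¥20,528.64):
Base rate for U-236 is ¥3.22/m².
Origin Galova qualifies under the Lorland–Galova agreement and U-236 is covered: preferential rate Free applies instead.
Duty = ¥20,528.64 × 0% = ¥0.00.
Line 2 (W-923, Loria, 3,209 kg, ¥528,297.67):
Base rate for W-923 is 14.5%.
The additional-duty order on W-923 targets Braleth, not Loria; it does not apply.
Duty = ¥528,297.67 × 14.5% = ¥76,603.16.
Line 3 (B-949, Braleth, 3,000 kg, ¥44,340.00):
Base rate for B-949 is 1%.
B-949 has an FTA preferential rate, but origin Braleth is not Galova; base rate stands.
Additional duty on B-949 from Braleth: +28.3%. Applied ad valorem rate: 1% + 28.3% = 29.3%.
Duty = ¥44,340.00 × 29.3% = ¥12,991.62.
Total = ¥0.00 + ¥76,603.16 + ¥12,991.62 = ¥89,594.78.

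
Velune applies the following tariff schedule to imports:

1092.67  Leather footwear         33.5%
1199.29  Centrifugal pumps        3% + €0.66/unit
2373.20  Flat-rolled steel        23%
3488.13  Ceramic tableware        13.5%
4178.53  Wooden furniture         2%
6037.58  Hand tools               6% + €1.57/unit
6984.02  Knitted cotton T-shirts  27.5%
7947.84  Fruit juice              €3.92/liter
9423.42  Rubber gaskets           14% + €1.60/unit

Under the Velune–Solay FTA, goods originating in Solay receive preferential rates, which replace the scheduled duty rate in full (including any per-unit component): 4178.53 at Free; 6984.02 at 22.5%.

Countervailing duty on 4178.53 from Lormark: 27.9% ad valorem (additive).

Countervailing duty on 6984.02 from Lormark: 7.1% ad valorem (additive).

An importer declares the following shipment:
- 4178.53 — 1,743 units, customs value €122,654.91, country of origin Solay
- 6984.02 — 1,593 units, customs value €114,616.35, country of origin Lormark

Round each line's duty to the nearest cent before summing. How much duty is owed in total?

Line 1 (4178.53, Solay, 1,743 units, €122,654.91):
Base rate for 4178.53 is 2%.
Origin Solay qualifies under the Velune–Solay agreement and 4178.53 is covered: preferential rate Free applies instead.
The additional-duty order on 4178.53 targets Lormark, not Solay; it does not apply.
Duty = €122,654.91 × 0% = €0.00.
Line 2 (6984.02, Lormark, 1,593 units, €114,616.35):
Base rate for 6984.02 is 27.5%.
6984.02 has an FTA preferential rate, but origin Lormark is not Solay; base rate stands.
Additional duty on 6984.02 from Lormark: +7.1%. Applied ad valorem rate: 27.5% + 7.1% = 34.6%.
Duty = €114,616.35 × 34.6% = €39,657.26.
Total = €0.00 + €39,657.26 = €39,657.26.

€39,657.26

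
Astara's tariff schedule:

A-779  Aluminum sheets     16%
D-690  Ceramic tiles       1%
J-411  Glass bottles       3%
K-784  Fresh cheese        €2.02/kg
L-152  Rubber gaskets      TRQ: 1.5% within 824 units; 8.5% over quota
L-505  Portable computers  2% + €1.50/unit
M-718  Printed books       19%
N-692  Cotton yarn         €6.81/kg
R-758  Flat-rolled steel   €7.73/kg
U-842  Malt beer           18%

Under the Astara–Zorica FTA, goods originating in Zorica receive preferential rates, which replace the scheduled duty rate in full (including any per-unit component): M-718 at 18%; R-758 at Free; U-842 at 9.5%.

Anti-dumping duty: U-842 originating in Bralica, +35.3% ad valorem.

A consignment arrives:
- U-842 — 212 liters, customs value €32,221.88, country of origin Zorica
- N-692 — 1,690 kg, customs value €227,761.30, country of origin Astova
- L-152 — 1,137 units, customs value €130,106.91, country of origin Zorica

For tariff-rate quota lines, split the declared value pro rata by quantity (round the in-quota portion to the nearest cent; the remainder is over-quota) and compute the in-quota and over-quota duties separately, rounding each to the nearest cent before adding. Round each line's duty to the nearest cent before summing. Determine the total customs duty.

€19,028.74

Line 1 (U-842, Zorica, 212 liters, €32,221.88):
Base rate for U-842 is 18%.
Origin Zorica qualifies under the Astara–Zorica agreement and U-842 is covered: preferential rate 9.5% applies instead.
The additional-duty order on U-842 targets Bralica, not Zorica; it does not apply.
Duty = €32,221.88 × 9.5% = €3,061.08.
Line 2 (N-692, Astova, 1,690 kg, €227,761.30):
Base rate for N-692 is €6.81/kg.
Duty = 1,690 × €6.81 = €11,508.90.
Line 3 (L-152, Zorica, 1,137 units, €130,106.91):
Code L-152 is under a tariff-rate quota (threshold 824 units). In-quota: 824 units at 1.5%; over-quota: 313 units at 8.5%.
Pro-rata value split: in-quota = €130,106.91 × 824/1,137 = €94,290.32; over-quota = €130,106.91 − €94,290.32 = €35,816.59.
In-quota duty = €94,290.32 × 1.5% = €1,414.35. Over-quota duty = €35,816.59 × 8.5% = €3,044.41.
Line duty = €1,414.35 + €3,044.41 = €4,458.76.
Total = €3,061.08 + €11,508.90 + €4,458.76 = €19,028.74.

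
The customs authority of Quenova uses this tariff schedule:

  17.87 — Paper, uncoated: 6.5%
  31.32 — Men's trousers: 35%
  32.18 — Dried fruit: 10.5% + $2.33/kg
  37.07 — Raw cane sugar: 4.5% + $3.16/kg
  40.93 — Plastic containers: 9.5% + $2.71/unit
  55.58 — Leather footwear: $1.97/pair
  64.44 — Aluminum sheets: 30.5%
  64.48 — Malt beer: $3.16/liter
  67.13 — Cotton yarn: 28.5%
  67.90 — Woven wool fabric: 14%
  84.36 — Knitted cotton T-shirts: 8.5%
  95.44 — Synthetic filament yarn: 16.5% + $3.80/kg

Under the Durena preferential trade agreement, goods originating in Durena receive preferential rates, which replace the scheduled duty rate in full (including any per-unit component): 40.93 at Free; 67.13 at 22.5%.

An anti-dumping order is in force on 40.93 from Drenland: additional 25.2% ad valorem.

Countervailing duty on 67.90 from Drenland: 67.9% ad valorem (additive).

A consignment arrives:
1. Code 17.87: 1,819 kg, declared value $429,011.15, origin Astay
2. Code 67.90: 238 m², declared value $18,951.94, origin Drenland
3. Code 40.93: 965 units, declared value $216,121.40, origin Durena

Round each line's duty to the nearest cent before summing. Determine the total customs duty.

$43,407.36

Line 1 (17.87, Astay, 1,819 kg, $429,011.15):
Base rate for 17.87 is 6.5%.
Duty = $429,011.15 × 6.5% = $27,885.72.
Line 2 (67.90, Drenland, 238 m², $18,951.94):
Base rate for 67.90 is 14%.
Additional duty on 67.90 from Drenland: +67.9%. Applied ad valorem rate: 14% + 67.9% = 81.9%.
Duty = $18,951.94 × 81.9% = $15,521.64.
Line 3 (40.93, Durena, 965 units, $216,121.40):
Base rate for 40.93 is 9.5% + $2.71/unit.
Origin Durena qualifies under the Quenova–Durena agreement and 40.93 is covered: preferential rate Free applies instead.
The additional-duty order on 40.93 targets Drenland, not Durena; it does not apply.
Duty = $216,121.40 × 0% = $0.00.
Total = $27,885.72 + $15,521.64 + $0.00 = $43,407.36.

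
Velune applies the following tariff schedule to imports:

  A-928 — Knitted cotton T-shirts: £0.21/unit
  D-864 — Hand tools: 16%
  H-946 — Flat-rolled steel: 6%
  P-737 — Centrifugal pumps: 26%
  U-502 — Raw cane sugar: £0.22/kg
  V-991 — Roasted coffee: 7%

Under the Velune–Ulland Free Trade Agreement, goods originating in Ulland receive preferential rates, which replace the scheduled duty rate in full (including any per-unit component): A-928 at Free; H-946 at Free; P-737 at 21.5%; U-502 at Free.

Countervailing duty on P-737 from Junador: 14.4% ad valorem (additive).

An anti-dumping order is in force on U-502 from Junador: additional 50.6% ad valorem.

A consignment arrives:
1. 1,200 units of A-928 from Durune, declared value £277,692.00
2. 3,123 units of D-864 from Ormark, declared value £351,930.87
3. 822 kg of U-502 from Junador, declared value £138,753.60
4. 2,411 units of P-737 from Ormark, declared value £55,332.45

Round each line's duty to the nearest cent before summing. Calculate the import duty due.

£141,337.54

Line 1 (A-928, Durune, 1,200 units, £277,692.00):
Base rate for A-928 is £0.21/unit.
A-928 has an FTA preferential rate, but origin Durune is not Ulland; base rate stands.
Duty = 1,200 × £0.21 = £252.00.
Line 2 (D-864, Ormark, 3,123 units, £351,930.87):
Base rate for D-864 is 16%.
Duty = £351,930.87 × 16% = £56,308.94.
Line 3 (U-502, Junador, 822 kg, £138,753.60):
Base rate for U-502 is £0.22/kg.
U-502 has an FTA preferential rate, but origin Junador is not Ulland; base rate stands.
Additional duty on U-502 from Junador: +50.6% ad valorem. Applied ad valorem rate = 50.6%.
Duty = £138,753.60 × 50.6% + 822 × £0.22 = £70,390.16.
Line 4 (P-737, Ormark, 2,411 units, £55,332.45):
Base rate for P-737 is 26%.
P-737 has an FTA preferential rate, but origin Ormark is not Ulland; base rate stands.
The additional-duty order on P-737 targets Junador, not Ormark; it does not apply.
Duty = £55,332.45 × 26% = £14,386.44.
Total = £252.00 + £56,308.94 + £70,390.16 + £14,386.44 = £141,337.54.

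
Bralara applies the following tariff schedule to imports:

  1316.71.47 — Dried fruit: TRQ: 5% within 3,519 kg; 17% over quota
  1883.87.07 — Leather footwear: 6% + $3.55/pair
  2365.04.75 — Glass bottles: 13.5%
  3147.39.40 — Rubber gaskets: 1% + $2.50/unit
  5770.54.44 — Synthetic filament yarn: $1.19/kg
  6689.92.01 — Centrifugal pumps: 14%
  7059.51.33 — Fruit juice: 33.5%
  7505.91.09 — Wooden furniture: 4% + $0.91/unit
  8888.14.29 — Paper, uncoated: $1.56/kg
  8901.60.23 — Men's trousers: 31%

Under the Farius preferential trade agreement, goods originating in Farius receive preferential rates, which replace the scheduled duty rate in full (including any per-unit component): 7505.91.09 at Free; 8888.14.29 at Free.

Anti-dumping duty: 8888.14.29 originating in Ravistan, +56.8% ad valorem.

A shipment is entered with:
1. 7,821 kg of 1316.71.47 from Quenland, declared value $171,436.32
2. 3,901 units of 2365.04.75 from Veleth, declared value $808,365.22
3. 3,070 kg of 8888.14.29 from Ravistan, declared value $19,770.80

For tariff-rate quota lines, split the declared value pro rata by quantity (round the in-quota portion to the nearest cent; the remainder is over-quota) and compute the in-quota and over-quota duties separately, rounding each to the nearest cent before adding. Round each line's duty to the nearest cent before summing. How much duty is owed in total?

$145,036.10

Line 1 (1316.71.47, Quenland, 7,821 kg, $171,436.32):
Code 1316.71.47 is under a tariff-rate quota (threshold 3,519 kg). In-quota: 3,519 kg at 5%; over-quota: 4,302 kg at 17%.
Pro-rata value split: in-quota = $171,436.32 × 3,519/7,821 = $77,136.48; over-quota = $171,436.32 − $77,136.48 = $94,299.84.
In-quota duty = $77,136.48 × 5% = $3,856.82. Over-quota duty = $94,299.84 × 17% = $16,030.97.
Line duty = $3,856.82 + $16,030.97 = $19,887.79.
Line 2 (2365.04.75, Veleth, 3,901 units, $808,365.22):
Base rate for 2365.04.75 is 13.5%.
Duty = $808,365.22 × 13.5% = $109,129.30.
Line 3 (8888.14.29, Ravistan, 3,070 kg, $19,770.80):
Base rate for 8888.14.29 is $1.56/kg.
8888.14.29 has an FTA preferential rate, but origin Ravistan is not Farius; base rate stands.
Additional duty on 8888.14.29 from Ravistan: +56.8% ad valorem. Applied ad valorem rate = 56.8%.
Duty = $19,770.80 × 56.8% + 3,070 × $1.56 = $16,019.01.
Total = $19,887.79 + $109,129.30 + $16,019.01 = $145,036.10.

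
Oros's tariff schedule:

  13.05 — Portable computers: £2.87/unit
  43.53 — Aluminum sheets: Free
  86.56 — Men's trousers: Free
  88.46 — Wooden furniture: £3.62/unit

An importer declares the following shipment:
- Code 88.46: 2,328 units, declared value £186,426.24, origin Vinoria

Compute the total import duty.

£8,427.36

Line 1 (88.46, Vinoria, 2,328 units, £186,426.24):
Base rate for 88.46 is £3.62/unit.
Duty = 2,328 × £3.62 = £8,427.36.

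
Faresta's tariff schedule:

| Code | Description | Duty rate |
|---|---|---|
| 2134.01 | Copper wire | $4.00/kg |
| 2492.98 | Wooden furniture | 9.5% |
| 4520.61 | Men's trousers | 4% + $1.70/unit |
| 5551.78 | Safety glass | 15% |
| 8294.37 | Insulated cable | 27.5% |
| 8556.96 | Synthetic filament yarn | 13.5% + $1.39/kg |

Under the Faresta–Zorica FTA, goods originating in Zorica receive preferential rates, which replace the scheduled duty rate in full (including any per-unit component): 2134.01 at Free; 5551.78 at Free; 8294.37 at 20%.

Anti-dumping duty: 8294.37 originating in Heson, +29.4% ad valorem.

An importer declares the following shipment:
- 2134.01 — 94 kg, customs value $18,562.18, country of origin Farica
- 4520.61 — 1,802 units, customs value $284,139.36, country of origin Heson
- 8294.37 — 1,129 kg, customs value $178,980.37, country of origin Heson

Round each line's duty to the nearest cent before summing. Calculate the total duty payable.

Line 1 (2134.01, Farica, 94 kg, $18,562.18):
Base rate for 2134.01 is $4.00/kg.
2134.01 has an FTA preferential rate, but origin Farica is not Zorica; base rate stands.
Duty = 94 × $4.00 = $376.00.
Line 2 (4520.61, Heson, 1,802 units, $284,139.36):
Base rate for 4520.61 is 4% + $1.70/unit.
Duty = $284,139.36 × 4% + 1,802 × $1.70 = $14,428.97.
Line 3 (8294.37, Heson, 1,129 kg, $178,980.37):
Base rate for 8294.37 is 27.5%.
8294.37 has an FTA preferential rate, but origin Heson is not Zorica; base rate stands.
Additional duty on 8294.37 from Heson: +29.4%. Applied ad valorem rate: 27.5% + 29.4% = 56.9%.
Duty = $178,980.37 × 56.9% = $101,839.83.
Total = $376.00 + $14,428.97 + $101,839.83 = $116,644.80.

$116,644.80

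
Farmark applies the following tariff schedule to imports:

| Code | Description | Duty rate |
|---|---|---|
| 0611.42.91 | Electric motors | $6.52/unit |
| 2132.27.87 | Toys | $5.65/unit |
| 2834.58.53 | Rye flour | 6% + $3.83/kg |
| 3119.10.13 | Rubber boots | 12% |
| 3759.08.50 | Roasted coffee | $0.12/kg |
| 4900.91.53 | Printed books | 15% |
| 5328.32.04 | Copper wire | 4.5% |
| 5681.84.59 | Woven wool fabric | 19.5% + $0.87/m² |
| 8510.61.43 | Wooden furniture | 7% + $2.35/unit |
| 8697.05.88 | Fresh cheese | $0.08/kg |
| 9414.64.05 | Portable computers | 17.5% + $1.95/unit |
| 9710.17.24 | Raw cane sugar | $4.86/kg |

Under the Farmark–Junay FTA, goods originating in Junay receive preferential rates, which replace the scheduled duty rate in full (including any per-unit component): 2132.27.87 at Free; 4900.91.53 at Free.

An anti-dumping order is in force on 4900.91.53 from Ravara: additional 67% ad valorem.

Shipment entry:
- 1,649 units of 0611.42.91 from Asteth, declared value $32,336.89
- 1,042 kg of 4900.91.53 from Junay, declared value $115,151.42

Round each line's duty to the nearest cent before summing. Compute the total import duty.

Line 1 (0611.42.91, Asteth, 1,649 units, $32,336.89):
Base rate for 0611.42.91 is $6.52/unit.
Duty = 1,649 × $6.52 = $10,751.48.
Line 2 (4900.91.53, Junay, 1,042 kg, $115,151.42):
Base rate for 4900.91.53 is 15%.
Origin Junay qualifies under the Farmark–Junay agreement and 4900.91.53 is covered: preferential rate Free applies instead.
The additional-duty order on 4900.91.53 targets Ravara, not Junay; it does not apply.
Duty = $115,151.42 × 0% = $0.00.
Total = $10,751.48 + $0.00 = $10,751.48.

$10,751.48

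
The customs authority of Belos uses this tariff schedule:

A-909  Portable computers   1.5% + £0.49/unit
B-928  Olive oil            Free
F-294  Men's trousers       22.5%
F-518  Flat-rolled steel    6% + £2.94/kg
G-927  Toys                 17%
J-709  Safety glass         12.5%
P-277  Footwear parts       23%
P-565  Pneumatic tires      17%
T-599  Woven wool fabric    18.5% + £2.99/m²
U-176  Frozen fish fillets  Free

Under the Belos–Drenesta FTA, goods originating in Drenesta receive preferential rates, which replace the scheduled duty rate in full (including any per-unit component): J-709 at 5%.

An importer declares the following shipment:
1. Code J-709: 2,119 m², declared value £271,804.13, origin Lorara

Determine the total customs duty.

£33,975.52

Line 1 (J-709, Lorara, 2,119 m², £271,804.13):
Base rate for J-709 is 12.5%.
J-709 has an FTA preferential rate, but origin Lorara is not Drenesta; base rate stands.
Duty = £271,804.13 × 12.5% = £33,975.52.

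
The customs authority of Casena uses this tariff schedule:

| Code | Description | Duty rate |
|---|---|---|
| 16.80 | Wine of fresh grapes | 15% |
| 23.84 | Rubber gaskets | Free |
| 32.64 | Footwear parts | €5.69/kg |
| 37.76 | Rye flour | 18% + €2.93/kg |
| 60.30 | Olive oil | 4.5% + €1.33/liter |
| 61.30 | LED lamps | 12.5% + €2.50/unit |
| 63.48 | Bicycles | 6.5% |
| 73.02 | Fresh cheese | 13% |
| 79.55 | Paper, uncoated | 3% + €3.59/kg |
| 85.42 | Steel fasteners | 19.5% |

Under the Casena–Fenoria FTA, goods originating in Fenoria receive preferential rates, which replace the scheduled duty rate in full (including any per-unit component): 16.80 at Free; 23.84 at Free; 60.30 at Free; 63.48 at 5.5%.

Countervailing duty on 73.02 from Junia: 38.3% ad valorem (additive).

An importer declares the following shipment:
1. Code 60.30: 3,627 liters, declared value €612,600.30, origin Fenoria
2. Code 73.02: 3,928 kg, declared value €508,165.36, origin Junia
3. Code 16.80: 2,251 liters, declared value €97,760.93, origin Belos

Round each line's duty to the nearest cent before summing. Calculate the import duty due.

Line 1 (60.30, Fenoria, 3,627 liters, €612,600.30):
Base rate for 60.30 is 4.5% + €1.33/liter.
Origin Fenoria qualifies under the Casena–Fenoria agreement and 60.30 is covered: preferential rate Free applies instead.
Duty = €612,600.30 × 0% = €0.00.
Line 2 (73.02, Junia, 3,928 kg, €508,165.36):
Base rate for 73.02 is 13%.
Additional duty on 73.02 from Junia: +38.3%. Applied ad valorem rate: 13% + 38.3% = 51.3%.
Duty = €508,165.36 × 51.3% = €260,688.83.
Line 3 (16.80, Belos, 2,251 liters, €97,760.93):
Base rate for 16.80 is 15%.
16.80 has an FTA preferential rate, but origin Belos is not Fenoria; base rate stands.
Duty = €97,760.93 × 15% = €14,664.14.
Total = €0.00 + €260,688.83 + €14,664.14 = €275,352.97.

€275,352.97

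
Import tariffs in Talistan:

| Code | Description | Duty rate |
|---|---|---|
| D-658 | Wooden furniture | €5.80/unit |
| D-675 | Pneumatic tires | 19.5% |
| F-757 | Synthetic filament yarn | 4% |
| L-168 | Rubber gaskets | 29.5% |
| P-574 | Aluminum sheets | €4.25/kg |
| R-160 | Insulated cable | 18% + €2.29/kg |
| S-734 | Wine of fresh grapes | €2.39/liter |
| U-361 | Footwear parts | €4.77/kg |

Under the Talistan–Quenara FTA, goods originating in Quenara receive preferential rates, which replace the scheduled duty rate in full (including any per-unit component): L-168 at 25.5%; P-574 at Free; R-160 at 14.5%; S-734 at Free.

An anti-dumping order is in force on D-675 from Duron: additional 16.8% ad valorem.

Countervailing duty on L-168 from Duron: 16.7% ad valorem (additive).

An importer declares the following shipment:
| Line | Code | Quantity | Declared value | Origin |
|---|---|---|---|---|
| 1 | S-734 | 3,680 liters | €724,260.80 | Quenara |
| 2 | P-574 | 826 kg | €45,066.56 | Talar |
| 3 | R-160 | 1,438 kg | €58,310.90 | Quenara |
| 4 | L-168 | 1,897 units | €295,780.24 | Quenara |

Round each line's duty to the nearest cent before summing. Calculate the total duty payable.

Line 1 (S-734, Quenara, 3,680 liters, €724,260.80):
Base rate for S-734 is €2.39/liter.
Origin Quenara qualifies under the Talistan–Quenara agreement and S-734 is covered: preferential rate Free applies instead.
Duty = €724,260.80 × 0% = €0.00.
Line 2 (P-574, Talar, 826 kg, €45,066.56):
Base rate for P-574 is €4.25/kg.
P-574 has an FTA preferential rate, but origin Talar is not Quenara; base rate stands.
Duty = 826 × €4.25 = €3,510.50.
Line 3 (R-160, Quenara, 1,438 kg, €58,310.90):
Base rate for R-160 is 18% + €2.29/kg.
Origin Quenara qualifies under the Talistan–Quenara agreement and R-160 is covered: preferential rate 14.5% applies instead.
Duty = €58,310.90 × 14.5% = €8,455.08.
Line 4 (L-168, Quenara, 1,897 units, €295,780.24):
Base rate for L-168 is 29.5%.
Origin Quenara qualifies under the Talistan–Quenara agreement and L-168 is covered: preferential rate 25.5% applies instead.
The additional-duty order on L-168 targets Duron, not Quenara; it does not apply.
Duty = €295,780.24 × 25.5% = €75,423.96.
Total = €0.00 + €3,510.50 + €8,455.08 + €75,423.96 = €87,389.54.

€87,389.54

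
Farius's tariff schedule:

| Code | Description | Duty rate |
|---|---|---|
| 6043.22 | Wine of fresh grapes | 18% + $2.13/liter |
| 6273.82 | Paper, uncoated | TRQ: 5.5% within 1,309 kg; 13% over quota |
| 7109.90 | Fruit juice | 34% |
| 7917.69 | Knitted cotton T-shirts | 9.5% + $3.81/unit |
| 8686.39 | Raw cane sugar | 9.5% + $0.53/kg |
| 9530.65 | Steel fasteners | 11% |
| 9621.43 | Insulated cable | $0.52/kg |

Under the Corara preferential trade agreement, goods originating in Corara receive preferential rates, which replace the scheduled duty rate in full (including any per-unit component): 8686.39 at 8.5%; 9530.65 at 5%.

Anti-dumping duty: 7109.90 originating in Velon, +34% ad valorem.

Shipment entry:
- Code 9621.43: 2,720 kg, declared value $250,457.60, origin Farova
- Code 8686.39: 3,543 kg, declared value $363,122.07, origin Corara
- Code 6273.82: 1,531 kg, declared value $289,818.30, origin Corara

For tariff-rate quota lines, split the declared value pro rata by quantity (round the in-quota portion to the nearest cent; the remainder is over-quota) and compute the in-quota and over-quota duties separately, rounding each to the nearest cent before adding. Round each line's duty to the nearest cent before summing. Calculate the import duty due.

$51,371.63

Line 1 (9621.43, Farova, 2,720 kg, $250,457.60):
Base rate for 9621.43 is $0.52/kg.
Duty = 2,720 × $0.52 = $1,414.40.
Line 2 (8686.39, Corara, 3,543 kg, $363,122.07):
Base rate for 8686.39 is 9.5% + $0.53/kg.
Origin Corara qualifies under the Farius–Corara agreement and 8686.39 is covered: preferential rate 8.5% applies instead.
Duty = $363,122.07 × 8.5% = $30,865.38.
Line 3 (6273.82, Corara, 1,531 kg, $289,818.30):
Code 6273.82 is under a tariff-rate quota (threshold 1,309 kg). In-quota: 1,309 kg at 5.5%; over-quota: 222 kg at 13%.
Pro-rata value split: in-quota = $289,818.30 × 1,309/1,531 = $247,793.70; over-quota = $289,818.30 − $247,793.70 = $42,024.60.
In-quota duty = $247,793.70 × 5.5% = $13,628.65. Over-quota duty = $42,024.60 × 13% = $5,463.20.
Line duty = $13,628.65 + $5,463.20 = $19,091.85.
Total = $1,414.40 + $30,865.38 + $19,091.85 = $51,371.63.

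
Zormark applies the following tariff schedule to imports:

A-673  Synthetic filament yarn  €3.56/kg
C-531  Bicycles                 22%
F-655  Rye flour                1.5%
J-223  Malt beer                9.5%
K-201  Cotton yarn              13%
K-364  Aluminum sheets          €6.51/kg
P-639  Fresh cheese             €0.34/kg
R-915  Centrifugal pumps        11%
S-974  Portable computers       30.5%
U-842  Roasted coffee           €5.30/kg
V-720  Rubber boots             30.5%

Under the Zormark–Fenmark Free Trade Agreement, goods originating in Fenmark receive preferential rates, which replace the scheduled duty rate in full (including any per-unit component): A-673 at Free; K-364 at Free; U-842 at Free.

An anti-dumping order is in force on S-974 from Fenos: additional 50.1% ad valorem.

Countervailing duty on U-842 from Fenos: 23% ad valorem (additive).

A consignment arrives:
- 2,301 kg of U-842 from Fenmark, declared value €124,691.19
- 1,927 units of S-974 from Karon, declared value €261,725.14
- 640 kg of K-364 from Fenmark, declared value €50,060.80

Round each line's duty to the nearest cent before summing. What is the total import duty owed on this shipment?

€79,826.17

Line 1 (U-842, Fenmark, 2,301 kg, €124,691.19):
Base rate for U-842 is €5.30/kg.
Origin Fenmark qualifies under the Zormark–Fenmark agreement and U-842 is covered: preferential rate Free applies instead.
The additional-duty order on U-842 targets Fenos, not Fenmark; it does not apply.
Duty = €124,691.19 × 0% = €0.00.
Line 2 (S-974, Karon, 1,927 units, €261,725.14):
Base rate for S-974 is 30.5%.
The additional-duty order on S-974 targets Fenos, not Karon; it does not apply.
Duty = €261,725.14 × 30.5% = €79,826.17.
Line 3 (K-364, Fenmark, 640 kg, €50,060.80):
Base rate for K-364 is €6.51/kg.
Origin Fenmark qualifies under the Zormark–Fenmark agreement and K-364 is covered: preferential rate Free applies instead.
Duty = €50,060.80 × 0% = €0.00.
Total = €0.00 + €79,826.17 + €0.00 = €79,826.17.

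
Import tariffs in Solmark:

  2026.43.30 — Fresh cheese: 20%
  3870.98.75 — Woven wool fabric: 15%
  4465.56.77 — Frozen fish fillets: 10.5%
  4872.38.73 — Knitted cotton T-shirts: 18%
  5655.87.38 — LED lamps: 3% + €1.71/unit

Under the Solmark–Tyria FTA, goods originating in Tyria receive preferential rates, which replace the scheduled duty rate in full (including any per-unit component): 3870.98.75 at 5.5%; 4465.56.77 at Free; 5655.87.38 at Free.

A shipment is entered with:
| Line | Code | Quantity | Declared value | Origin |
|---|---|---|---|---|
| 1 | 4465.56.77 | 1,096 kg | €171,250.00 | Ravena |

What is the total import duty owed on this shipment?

Line 1 (4465.56.77, Ravena, 1,096 kg, €171,250.00):
Base rate for 4465.56.77 is 10.5%.
4465.56.77 has an FTA preferential rate, but origin Ravena is not Tyria; base rate stands.
Duty = €171,250.00 × 10.5% = €17,981.25.

€17,981.25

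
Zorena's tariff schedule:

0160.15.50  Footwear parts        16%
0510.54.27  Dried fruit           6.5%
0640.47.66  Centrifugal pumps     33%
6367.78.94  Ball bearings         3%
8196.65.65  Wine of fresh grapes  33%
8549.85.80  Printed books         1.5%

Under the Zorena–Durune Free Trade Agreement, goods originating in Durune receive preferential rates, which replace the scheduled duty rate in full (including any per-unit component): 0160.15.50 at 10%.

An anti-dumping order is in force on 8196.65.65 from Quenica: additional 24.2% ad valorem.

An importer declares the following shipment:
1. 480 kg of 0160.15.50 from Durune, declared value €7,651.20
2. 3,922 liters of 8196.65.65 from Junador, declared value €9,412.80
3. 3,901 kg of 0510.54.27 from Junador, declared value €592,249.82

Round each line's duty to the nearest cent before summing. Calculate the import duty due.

€42,367.58

Line 1 (0160.15.50, Durune, 480 kg, €7,651.20):
Base rate for 0160.15.50 is 16%.
Origin Durune qualifies under the Zorena–Durune agreement and 0160.15.50 is covered: preferential rate 10% applies instead.
Duty = €7,651.20 × 10% = €765.12.
Line 2 (8196.65.65, Junador, 3,922 liters, €9,412.80):
Base rate for 8196.65.65 is 33%.
The additional-duty order on 8196.65.65 targets Quenica, not Junador; it does not apply.
Duty = €9,412.80 × 33% = €3,106.22.
Line 3 (0510.54.27, Junador, 3,901 kg, €592,249.82):
Base rate for 0510.54.27 is 6.5%.
Duty = €592,249.82 × 6.5% = €38,496.24.
Total = €765.12 + €3,106.22 + €38,496.24 = €42,367.58.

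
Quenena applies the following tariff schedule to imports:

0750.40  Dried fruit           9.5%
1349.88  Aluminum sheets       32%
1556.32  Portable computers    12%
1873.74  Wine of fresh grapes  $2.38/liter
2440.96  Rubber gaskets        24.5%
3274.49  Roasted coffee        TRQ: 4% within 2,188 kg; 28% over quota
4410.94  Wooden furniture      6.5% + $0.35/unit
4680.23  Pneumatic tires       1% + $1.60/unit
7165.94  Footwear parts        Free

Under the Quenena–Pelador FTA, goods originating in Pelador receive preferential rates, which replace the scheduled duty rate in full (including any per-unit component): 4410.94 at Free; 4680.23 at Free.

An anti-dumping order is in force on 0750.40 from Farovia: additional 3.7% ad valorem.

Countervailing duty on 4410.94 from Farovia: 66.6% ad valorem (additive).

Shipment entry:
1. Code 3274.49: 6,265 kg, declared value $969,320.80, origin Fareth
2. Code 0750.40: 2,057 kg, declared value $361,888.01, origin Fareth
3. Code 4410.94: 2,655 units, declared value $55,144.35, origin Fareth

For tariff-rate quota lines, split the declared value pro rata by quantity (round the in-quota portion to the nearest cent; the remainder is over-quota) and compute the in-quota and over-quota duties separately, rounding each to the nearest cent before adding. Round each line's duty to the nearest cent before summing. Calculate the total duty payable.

$229,056.24

Line 1 (3274.49, Fareth, 6,265 kg, $969,320.80):
Code 3274.49 is under a tariff-rate quota (threshold 2,188 kg). In-quota: 2,188 kg at 4%; over-quota: 4,077 kg at 28%.
Pro-rata value split: in-quota = $969,320.80 × 2,188/6,265 = $338,527.36; over-quota = $969,320.80 − $338,527.36 = $630,793.44.
In-quota duty = $338,527.36 × 4% = $13,541.09. Over-quota duty = $630,793.44 × 28% = $176,622.16.
Line duty = $13,541.09 + $176,622.16 = $190,163.25.
Line 2 (0750.40, Fareth, 2,057 kg, $361,888.01):
Base rate for 0750.40 is 9.5%.
The additional-duty order on 0750.40 targets Farovia, not Fareth; it does not apply.
Duty = $361,888.01 × 9.5% = $34,379.36.
Line 3 (4410.94, Fareth, 2,655 units, $55,144.35):
Base rate for 4410.94 is 6.5% + $0.35/unit.
4410.94 has an FTA preferential rate, but origin Fareth is not Pelador; base rate stands.
The additional-duty order on 4410.94 targets Farovia, not Fareth; it does not apply.
Duty = $55,144.35 × 6.5% + 2,655 × $0.35 = $4,513.63.
Total = $190,163.25 + $34,379.36 + $4,513.63 = $229,056.24.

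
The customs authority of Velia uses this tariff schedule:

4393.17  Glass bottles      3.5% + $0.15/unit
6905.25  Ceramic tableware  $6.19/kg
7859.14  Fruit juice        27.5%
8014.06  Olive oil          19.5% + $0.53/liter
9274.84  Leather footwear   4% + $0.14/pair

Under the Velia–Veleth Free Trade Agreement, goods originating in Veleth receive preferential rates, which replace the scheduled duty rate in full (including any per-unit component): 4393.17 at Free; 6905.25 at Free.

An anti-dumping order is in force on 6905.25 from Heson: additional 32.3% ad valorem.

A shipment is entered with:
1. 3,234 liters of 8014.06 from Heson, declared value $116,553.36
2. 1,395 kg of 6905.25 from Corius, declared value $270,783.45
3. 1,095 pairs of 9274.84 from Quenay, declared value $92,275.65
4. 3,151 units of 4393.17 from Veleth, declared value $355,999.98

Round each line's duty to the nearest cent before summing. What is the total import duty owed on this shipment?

$36,921.31

Line 1 (8014.06, Heson, 3,234 liters, $116,553.36):
Base rate for 8014.06 is 19.5% + $0.53/liter.
Duty = $116,553.36 × 19.5% + 3,234 × $0.53 = $24,441.93.
Line 2 (6905.25, Corius, 1,395 kg, $270,783.45):
Base rate for 6905.25 is $6.19/kg.
6905.25 has an FTA preferential rate, but origin Corius is not Veleth; base rate stands.
The additional-duty order on 6905.25 targets Heson, not Corius; it does not apply.
Duty = 1,395 × $6.19 = $8,635.05.
Line 3 (9274.84, Quenay, 1,095 pairs, $92,275.65):
Base rate for 9274.84 is 4% + $0.14/pair.
Duty = $92,275.65 × 4% + 1,095 × $0.14 = $3,844.33.
Line 4 (4393.17, Veleth, 3,151 units, $355,999.98):
Base rate for 4393.17 is 3.5% + $0.15/unit.
Origin Veleth qualifies under the Velia–Veleth agreement and 4393.17 is covered: preferential rate Free applies instead.
Duty = $355,999.98 × 0% = $0.00.
Total = $24,441.93 + $8,635.05 + $3,844.33 + $0.00 = $36,921.31.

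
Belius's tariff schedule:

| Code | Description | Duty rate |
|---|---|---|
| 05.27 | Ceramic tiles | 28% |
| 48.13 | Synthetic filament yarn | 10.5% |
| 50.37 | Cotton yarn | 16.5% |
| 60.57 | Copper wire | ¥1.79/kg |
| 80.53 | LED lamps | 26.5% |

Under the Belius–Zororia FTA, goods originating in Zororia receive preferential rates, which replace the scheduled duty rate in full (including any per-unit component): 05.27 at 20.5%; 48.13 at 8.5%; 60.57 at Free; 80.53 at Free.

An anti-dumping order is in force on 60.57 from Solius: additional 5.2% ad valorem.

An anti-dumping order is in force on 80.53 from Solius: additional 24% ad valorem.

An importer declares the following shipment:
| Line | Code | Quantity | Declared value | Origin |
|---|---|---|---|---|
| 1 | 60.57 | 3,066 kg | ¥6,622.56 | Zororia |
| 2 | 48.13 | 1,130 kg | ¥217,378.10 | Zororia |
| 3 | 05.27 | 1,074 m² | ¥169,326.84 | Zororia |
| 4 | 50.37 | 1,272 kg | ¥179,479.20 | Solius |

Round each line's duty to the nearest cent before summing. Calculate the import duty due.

¥82,803.21

Line 1 (60.57, Zororia, 3,066 kg, ¥6,622.56):
Base rate for 60.57 is ¥1.79/kg.
Origin Zororia qualifies under the Belius–Zororia agreement and 60.57 is covered: preferential rate Free applies instead.
The additional-duty order on 60.57 targets Solius, not Zororia; it does not apply.
Duty = ¥6,622.56 × 0% = ¥0.00.
Line 2 (48.13, Zororia, 1,130 kg, ¥217,378.10):
Base rate for 48.13 is 10.5%.
Origin Zororia qualifies under the Belius–Zororia agreement and 48.13 is covered: preferential rate 8.5% applies instead.
Duty = ¥217,378.10 × 8.5% = ¥18,477.14.
Line 3 (05.27, Zororia, 1,074 m², ¥169,326.84):
Base rate for 05.27 is 28%.
Origin Zororia qualifies under the Belius–Zororia agreement and 05.27 is covered: preferential rate 20.5% applies instead.
Duty = ¥169,326.84 × 20.5% = ¥34,712.00.
Line 4 (50.37, Solius, 1,272 kg, ¥179,479.20):
Base rate for 50.37 is 16.5%.
Duty = ¥179,479.20 × 16.5% = ¥29,614.07.
Total = ¥0.00 + ¥18,477.14 + ¥34,712.00 + ¥29,614.07 = ¥82,803.21.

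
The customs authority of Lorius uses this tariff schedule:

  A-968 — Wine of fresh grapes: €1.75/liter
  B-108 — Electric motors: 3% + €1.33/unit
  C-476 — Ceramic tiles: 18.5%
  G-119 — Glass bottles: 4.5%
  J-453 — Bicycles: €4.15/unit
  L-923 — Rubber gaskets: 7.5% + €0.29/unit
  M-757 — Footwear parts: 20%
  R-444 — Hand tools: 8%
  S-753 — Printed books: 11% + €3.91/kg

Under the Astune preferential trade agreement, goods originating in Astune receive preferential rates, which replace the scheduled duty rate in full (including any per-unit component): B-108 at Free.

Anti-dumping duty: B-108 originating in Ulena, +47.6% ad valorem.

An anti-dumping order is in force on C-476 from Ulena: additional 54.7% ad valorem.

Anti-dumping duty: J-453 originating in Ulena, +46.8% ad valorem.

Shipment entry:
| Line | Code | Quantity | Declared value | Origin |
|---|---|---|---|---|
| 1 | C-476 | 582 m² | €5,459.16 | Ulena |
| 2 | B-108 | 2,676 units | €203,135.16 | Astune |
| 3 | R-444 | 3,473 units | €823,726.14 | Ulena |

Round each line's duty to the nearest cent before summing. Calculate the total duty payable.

Line 1 (C-476, Ulena, 582 m², €5,459.16):
Base rate for C-476 is 18.5%.
Additional duty on C-476 from Ulena: +54.7%. Applied ad valorem rate: 18.5% + 54.7% = 73.2%.
Duty = €5,459.16 × 73.2% = €3,996.11.
Line 2 (B-108, Astune, 2,676 units, €203,135.16):
Base rate for B-108 is 3% + €1.33/unit.
Origin Astune qualifies under the Lorius–Astune agreement and B-108 is covered: preferential rate Free applies instead.
The additional-duty order on B-108 targets Ulena, not Astune; it does not apply.
Duty = €203,135.16 × 0% = €0.00.
Line 3 (R-444, Ulena, 3,473 units, €823,726.14):
Base rate for R-444 is 8%.
Duty = €823,726.14 × 8% = €65,898.09.
Total = €3,996.11 + €0.00 + €65,898.09 = €69,894.20.

€69,894.20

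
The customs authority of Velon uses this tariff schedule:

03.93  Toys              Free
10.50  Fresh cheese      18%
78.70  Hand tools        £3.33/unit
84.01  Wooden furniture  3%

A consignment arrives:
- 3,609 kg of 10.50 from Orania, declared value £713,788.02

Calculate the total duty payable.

Line 1 (10.50, Orania, 3,609 kg, £713,788.02):
Base rate for 10.50 is 18%.
Duty = £713,788.02 × 18% = £128,481.84.

£128,481.84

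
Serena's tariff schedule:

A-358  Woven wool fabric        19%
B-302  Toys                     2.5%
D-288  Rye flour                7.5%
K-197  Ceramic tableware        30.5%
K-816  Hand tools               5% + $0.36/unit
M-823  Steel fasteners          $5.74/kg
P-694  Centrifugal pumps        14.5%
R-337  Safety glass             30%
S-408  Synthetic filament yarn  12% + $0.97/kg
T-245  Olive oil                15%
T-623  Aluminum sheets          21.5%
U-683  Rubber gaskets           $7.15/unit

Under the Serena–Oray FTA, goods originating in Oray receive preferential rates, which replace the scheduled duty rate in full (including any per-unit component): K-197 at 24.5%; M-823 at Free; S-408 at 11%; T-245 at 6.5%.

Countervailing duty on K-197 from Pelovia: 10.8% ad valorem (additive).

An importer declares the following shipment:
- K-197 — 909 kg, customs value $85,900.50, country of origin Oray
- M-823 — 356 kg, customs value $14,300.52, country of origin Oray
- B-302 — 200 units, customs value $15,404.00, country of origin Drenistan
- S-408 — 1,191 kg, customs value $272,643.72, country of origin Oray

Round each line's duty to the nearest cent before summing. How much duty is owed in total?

$51,421.53

Line 1 (K-197, Oray, 909 kg, $85,900.50):
Base rate for K-197 is 30.5%.
Origin Oray qualifies under the Serena–Oray agreement and K-197 is covered: preferential rate 24.5% applies instead.
The additional-duty order on K-197 targets Pelovia, not Oray; it does not apply.
Duty = $85,900.50 × 24.5% = $21,045.62.
Line 2 (M-823, Oray, 356 kg, $14,300.52):
Base rate for M-823 is $5.74/kg.
Origin Oray qualifies under the Serena–Oray agreement and M-823 is covered: preferential rate Free applies instead.
Duty = $14,300.52 × 0% = $0.00.
Line 3 (B-302, Drenistan, 200 units, $15,404.00):
Base rate for B-302 is 2.5%.
Duty = $15,404.00 × 2.5% = $385.10.
Line 4 (S-408, Oray, 1,191 kg, $272,643.72):
Base rate for S-408 is 12% + $0.97/kg.
Origin Oray qualifies under the Serena–Oray agreement and S-408 is covered: preferential rate 11% applies instead.
Duty = $272,643.72 × 11% = $29,990.81.
Total = $21,045.62 + $0.00 + $385.10 + $29,990.81 = $51,421.53.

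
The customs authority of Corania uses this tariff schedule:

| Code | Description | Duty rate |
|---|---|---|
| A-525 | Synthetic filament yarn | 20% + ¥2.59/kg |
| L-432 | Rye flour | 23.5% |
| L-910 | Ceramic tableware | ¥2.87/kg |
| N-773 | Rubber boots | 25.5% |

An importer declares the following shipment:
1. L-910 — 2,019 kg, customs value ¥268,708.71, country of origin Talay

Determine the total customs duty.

¥5,794.53

Line 1 (L-910, Talay, 2,019 kg, ¥268,708.71):
Base rate for L-910 is ¥2.87/kg.
Duty = 2,019 × ¥2.87 = ¥5,794.53.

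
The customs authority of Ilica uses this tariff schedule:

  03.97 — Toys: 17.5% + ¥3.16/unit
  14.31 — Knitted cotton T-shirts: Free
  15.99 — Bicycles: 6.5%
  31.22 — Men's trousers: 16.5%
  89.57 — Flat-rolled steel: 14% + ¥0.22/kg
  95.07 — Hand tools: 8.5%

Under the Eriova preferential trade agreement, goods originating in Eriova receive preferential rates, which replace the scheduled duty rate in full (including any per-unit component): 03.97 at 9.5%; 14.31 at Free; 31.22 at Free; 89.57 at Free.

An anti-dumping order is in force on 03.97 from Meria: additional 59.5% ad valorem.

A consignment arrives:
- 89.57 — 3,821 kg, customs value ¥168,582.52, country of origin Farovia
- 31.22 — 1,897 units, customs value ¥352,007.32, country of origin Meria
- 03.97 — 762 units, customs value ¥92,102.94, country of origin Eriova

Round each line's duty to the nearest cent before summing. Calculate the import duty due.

Line 1 (89.57, Farovia, 3,821 kg, ¥168,582.52):
Base rate for 89.57 is 14% + ¥0.22/kg.
89.57 has an FTA preferential rate, but origin Farovia is not Eriova; base rate stands.
Duty = ¥168,582.52 × 14% + 3,821 × ¥0.22 = ¥24,442.17.
Line 2 (31.22, Meria, 1,897 units, ¥352,007.32):
Base rate for 31.22 is 16.5%.
31.22 has an FTA preferential rate, but origin Meria is not Eriova; base rate stands.
Duty = ¥352,007.32 × 16.5% = ¥58,081.21.
Line 3 (03.97, Eriova, 762 units, ¥92,102.94):
Base rate for 03.97 is 17.5% + ¥3.16/unit.
Origin Eriova qualifies under the Ilica–Eriova agreement and 03.97 is covered: preferential rate 9.5% applies instead.
The additional-duty order on 03.97 targets Meria, not Eriova; it does not apply.
Duty = ¥92,102.94 × 9.5% = ¥8,749.78.
Total = ¥24,442.17 + ¥58,081.21 + ¥8,749.78 = ¥91,273.16.

¥91,273.16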